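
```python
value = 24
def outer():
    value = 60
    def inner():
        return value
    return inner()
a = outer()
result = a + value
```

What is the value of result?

Step 1: outer() has local value = 60. inner() reads from enclosing.
Step 2: outer() returns 60. Global value = 24 unchanged.
Step 3: result = 60 + 24 = 84

The answer is 84.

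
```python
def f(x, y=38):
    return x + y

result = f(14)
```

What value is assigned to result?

Step 1: f(14) uses default y = 38.
Step 2: Returns 14 + 38 = 52.
Step 3: result = 52

The answer is 52.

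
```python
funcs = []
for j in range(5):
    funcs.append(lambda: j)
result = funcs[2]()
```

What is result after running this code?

Step 1: The loop creates 5 lambdas, all referencing the same variable j.
Step 2: After the loop, j = 4 (final value).
Step 3: funcs[2]() looks up j at call time and finds 4. This is the late binding gotcha. result = 4

The answer is 4.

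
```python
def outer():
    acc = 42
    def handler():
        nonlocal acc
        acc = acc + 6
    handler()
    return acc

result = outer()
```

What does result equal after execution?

Step 1: outer() sets acc = 42.
Step 2: handler() uses nonlocal to modify acc in outer's scope: acc = 42 + 6 = 48.
Step 3: outer() returns the modified acc = 48

The answer is 48.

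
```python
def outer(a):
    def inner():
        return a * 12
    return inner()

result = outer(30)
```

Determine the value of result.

Step 1: outer(30) binds parameter a = 30.
Step 2: inner() accesses a = 30 from enclosing scope.
Step 3: result = 30 * 12 = 360

The answer is 360.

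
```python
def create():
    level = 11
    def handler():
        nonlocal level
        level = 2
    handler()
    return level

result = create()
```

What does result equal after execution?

Step 1: create() sets level = 11.
Step 2: handler() uses nonlocal to reassign level = 2.
Step 3: result = 2

The answer is 2.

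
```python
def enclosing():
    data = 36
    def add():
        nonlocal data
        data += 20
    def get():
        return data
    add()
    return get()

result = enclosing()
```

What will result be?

Step 1: data = 36. add() modifies it via nonlocal, get() reads it.
Step 2: add() makes data = 36 + 20 = 56.
Step 3: get() returns 56. result = 56

The answer is 56.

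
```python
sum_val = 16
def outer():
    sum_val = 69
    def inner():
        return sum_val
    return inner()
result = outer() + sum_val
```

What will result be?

Step 1: Global sum_val = 16. outer() shadows with sum_val = 69.
Step 2: inner() returns enclosing sum_val = 69. outer() = 69.
Step 3: result = 69 + global sum_val (16) = 85

The answer is 85.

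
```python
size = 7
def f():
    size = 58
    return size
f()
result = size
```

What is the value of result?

Step 1: Global size = 7.
Step 2: f() creates local size = 58 (shadow, not modification).
Step 3: After f() returns, global size is unchanged. result = 7

The answer is 7.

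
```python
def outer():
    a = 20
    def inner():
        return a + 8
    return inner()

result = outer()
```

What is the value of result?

Step 1: outer() defines a = 20.
Step 2: inner() reads a = 20 from enclosing scope, returns 20 + 8 = 28.
Step 3: result = 28

The answer is 28.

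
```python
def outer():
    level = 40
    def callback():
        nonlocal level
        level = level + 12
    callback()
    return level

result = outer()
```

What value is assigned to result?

Step 1: outer() sets level = 40.
Step 2: callback() uses nonlocal to modify level in outer's scope: level = 40 + 12 = 52.
Step 3: outer() returns the modified level = 52

The answer is 52.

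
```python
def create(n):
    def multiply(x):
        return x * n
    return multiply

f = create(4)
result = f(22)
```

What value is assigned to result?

Step 1: create(4) returns multiply closure with n = 4.
Step 2: f(22) computes 22 * 4 = 88.
Step 3: result = 88

The answer is 88.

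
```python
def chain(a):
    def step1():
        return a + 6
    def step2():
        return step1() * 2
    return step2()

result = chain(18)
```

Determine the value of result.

Step 1: chain(18) captures a = 18.
Step 2: step2() calls step1() which returns 18 + 6 = 24.
Step 3: step2() returns 24 * 2 = 48

The answer is 48.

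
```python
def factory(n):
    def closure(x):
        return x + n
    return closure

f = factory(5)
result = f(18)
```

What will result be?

Step 1: factory(5) creates a closure that captures n = 5.
Step 2: f(18) calls the closure with x = 18, returning 18 + 5 = 23.
Step 3: result = 23

The answer is 23.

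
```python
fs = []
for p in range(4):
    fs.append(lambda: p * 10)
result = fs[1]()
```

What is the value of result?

Step 1: All lambdas reference the same variable p (late binding).
Step 2: After the loop, p = 3. Every lambda returns p * 10.
Step 3: fs[1]() = 3 * 10 = 30

The answer is 30.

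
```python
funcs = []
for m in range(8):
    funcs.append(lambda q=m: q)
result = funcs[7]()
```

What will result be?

Step 1: Default argument q=m captures m's value at each iteration.
Step 2: funcs[7] captured q = 7 when m was 7.
Step 3: result = 7

The answer is 7.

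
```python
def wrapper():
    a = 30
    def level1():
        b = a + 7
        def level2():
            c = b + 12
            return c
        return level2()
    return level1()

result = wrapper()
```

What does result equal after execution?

Step 1: a = 30. b = a + 7 = 37.
Step 2: c = b + 12 = 37 + 12 = 49.
Step 3: result = 49

The answer is 49.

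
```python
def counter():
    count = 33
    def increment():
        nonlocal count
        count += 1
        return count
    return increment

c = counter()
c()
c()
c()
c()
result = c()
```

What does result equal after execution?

Step 1: counter() creates closure with count = 33.
Step 2: Each c() call increments count via nonlocal. After 5 calls: 33 + 5 = 38.
Step 3: result = 38

The answer is 38.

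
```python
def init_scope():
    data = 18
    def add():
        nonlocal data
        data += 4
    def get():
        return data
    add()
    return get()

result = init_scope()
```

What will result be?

Step 1: data = 18. add() modifies it via nonlocal, get() reads it.
Step 2: add() makes data = 18 + 4 = 22.
Step 3: get() returns 22. result = 22

The answer is 22.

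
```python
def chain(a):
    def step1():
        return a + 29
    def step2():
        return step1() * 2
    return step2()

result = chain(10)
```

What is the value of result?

Step 1: chain(10) captures a = 10.
Step 2: step2() calls step1() which returns 10 + 29 = 39.
Step 3: step2() returns 39 * 2 = 78

The answer is 78.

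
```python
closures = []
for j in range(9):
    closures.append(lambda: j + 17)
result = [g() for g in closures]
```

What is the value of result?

Step 1: All lambdas capture j by reference. After the loop, j = 8.
Step 2: Each call returns 8 + 17 = 25.
Step 3: result = [25, 25, 25, 25, 25, 25, 25, 25, 25]

The answer is [25, 25, 25, 25, 25, 25, 25, 25, 25].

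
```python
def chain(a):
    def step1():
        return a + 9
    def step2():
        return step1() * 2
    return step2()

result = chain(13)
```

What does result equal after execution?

Step 1: chain(13) captures a = 13.
Step 2: step2() calls step1() which returns 13 + 9 = 22.
Step 3: step2() returns 22 * 2 = 44

The answer is 44.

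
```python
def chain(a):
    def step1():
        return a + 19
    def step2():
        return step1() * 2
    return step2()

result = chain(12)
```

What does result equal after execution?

Step 1: chain(12) captures a = 12.
Step 2: step2() calls step1() which returns 12 + 19 = 31.
Step 3: step2() returns 31 * 2 = 62

The answer is 62.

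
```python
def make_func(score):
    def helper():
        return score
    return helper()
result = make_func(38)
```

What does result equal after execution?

Step 1: make_func(38) binds parameter score = 38.
Step 2: helper() looks up score in enclosing scope and finds the parameter score = 38.
Step 3: result = 38

The answer is 38.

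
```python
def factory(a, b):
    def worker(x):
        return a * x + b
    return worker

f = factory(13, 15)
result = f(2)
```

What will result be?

Step 1: factory(13, 15) captures a = 13, b = 15.
Step 2: f(2) computes 13 * 2 + 15 = 41.
Step 3: result = 41

The answer is 41.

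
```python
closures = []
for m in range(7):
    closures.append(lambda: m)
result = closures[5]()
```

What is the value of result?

Step 1: The loop creates 7 lambdas, all referencing the same variable m.
Step 2: After the loop, m = 6 (final value).
Step 3: closures[5]() looks up m at call time and finds 6. This is the late binding gotcha. result = 6

The answer is 6.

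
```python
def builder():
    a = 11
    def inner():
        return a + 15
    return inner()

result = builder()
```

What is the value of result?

Step 1: builder() defines a = 11.
Step 2: inner() reads a = 11 from enclosing scope, returns 11 + 15 = 26.
Step 3: result = 26

The answer is 26.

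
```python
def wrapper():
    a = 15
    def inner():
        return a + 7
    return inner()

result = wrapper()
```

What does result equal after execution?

Step 1: wrapper() defines a = 15.
Step 2: inner() reads a = 15 from enclosing scope, returns 15 + 7 = 22.
Step 3: result = 22

The answer is 22.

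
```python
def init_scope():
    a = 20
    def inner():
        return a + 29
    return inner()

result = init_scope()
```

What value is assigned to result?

Step 1: init_scope() defines a = 20.
Step 2: inner() reads a = 20 from enclosing scope, returns 20 + 29 = 49.
Step 3: result = 49

The answer is 49.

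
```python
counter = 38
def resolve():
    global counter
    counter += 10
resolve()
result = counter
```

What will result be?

Step 1: counter = 38 globally.
Step 2: resolve() modifies global counter: counter += 10 = 48.
Step 3: result = 48

The answer is 48.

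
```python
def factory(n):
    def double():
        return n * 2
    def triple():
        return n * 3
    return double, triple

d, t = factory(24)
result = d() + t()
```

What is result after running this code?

Step 1: Both closures capture the same n = 24.
Step 2: d() = 24 * 2 = 48, t() = 24 * 3 = 72.
Step 3: result = 48 + 72 = 120

The answer is 120.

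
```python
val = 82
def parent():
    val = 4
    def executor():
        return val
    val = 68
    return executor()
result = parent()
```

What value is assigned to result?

Step 1: parent() sets val = 4, then later val = 68.
Step 2: executor() is called after val is reassigned to 68. Closures capture variables by reference, not by value.
Step 3: result = 68

The answer is 68.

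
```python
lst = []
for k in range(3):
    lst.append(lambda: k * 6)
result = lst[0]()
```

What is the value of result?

Step 1: All lambdas reference the same variable k (late binding).
Step 2: After the loop, k = 2. Every lambda returns k * 6.
Step 3: lst[0]() = 2 * 6 = 12

The answer is 12.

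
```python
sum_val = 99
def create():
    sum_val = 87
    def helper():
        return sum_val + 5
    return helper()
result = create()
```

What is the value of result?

Step 1: create() shadows global sum_val with sum_val = 87.
Step 2: helper() finds sum_val = 87 in enclosing scope, computes 87 + 5 = 92.
Step 3: result = 92

The answer is 92.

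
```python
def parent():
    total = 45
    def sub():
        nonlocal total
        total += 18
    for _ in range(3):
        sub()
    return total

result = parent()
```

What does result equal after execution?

Step 1: total = 45.
Step 2: sub() is called 3 times in a loop, each adding 18 via nonlocal.
Step 3: total = 45 + 18 * 3 = 99

The answer is 99.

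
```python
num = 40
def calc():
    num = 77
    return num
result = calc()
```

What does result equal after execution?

Step 1: Global num = 40.
Step 2: calc() creates local num = 77, shadowing the global.
Step 3: Returns local num = 77. result = 77

The answer is 77.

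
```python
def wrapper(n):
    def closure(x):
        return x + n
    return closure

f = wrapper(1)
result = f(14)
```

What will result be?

Step 1: wrapper(1) creates a closure that captures n = 1.
Step 2: f(14) calls the closure with x = 14, returning 14 + 1 = 15.
Step 3: result = 15

The answer is 15.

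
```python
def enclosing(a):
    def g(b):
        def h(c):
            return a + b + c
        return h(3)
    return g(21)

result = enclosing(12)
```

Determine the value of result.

Step 1: a = 12, b = 21, c = 3 across three nested scopes.
Step 2: h() accesses all three via LEGB rule.
Step 3: result = 12 + 21 + 3 = 36

The answer is 36.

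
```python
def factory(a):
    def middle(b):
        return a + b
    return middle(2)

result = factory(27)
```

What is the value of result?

Step 1: factory(27) passes a = 27.
Step 2: middle(2) has b = 2, reads a = 27 from enclosing.
Step 3: result = 27 + 2 = 29

The answer is 29.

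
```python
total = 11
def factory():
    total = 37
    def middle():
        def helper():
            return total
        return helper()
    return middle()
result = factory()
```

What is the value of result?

Step 1: factory() defines total = 37. middle() and helper() have no local total.
Step 2: helper() checks local (none), enclosing middle() (none), enclosing factory() and finds total = 37.
Step 3: result = 37

The answer is 37.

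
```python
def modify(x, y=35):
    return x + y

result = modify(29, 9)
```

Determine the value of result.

Step 1: modify(29, 9) overrides default y with 9.
Step 2: Returns 29 + 9 = 38.
Step 3: result = 38

The answer is 38.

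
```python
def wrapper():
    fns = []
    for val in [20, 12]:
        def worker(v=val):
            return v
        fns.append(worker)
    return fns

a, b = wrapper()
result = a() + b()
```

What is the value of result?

Step 1: Default argument v=val captures val at each iteration.
Step 2: a() returns 20 (captured at first iteration), b() returns 12 (captured at second).
Step 3: result = 20 + 12 = 32

The answer is 32.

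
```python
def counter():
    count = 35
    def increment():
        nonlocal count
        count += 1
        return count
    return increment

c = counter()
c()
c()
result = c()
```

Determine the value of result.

Step 1: counter() creates closure with count = 35.
Step 2: Each c() call increments count via nonlocal. After 3 calls: 35 + 3 = 38.
Step 3: result = 38

The answer is 38.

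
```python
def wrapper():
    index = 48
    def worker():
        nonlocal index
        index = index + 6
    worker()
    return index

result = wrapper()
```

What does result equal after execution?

Step 1: wrapper() sets index = 48.
Step 2: worker() uses nonlocal to modify index in wrapper's scope: index = 48 + 6 = 54.
Step 3: wrapper() returns the modified index = 54

The answer is 54.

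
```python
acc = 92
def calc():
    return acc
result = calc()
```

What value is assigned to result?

Step 1: acc = 92 is defined in the global scope.
Step 2: calc() looks up acc. No local acc exists, so Python checks the global scope via LEGB rule and finds acc = 92.
Step 3: result = 92

The answer is 92.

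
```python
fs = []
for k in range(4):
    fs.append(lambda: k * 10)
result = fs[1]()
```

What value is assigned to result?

Step 1: All lambdas reference the same variable k (late binding).
Step 2: After the loop, k = 3. Every lambda returns k * 10.
Step 3: fs[1]() = 3 * 10 = 30

The answer is 30.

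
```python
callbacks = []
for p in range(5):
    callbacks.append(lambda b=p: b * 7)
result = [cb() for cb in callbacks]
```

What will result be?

Step 1: Default arg b=p captures p at each iteration.
Step 2: callbacks[k] has b defaulting to k, returns k * 7.
Step 3: result = [0, 7, 14, 21, 28]

The answer is [0, 7, 14, 21, 28].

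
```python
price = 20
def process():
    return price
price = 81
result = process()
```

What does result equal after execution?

Step 1: price is first set to 20, then reassigned to 81.
Step 2: process() is called after the reassignment, so it looks up the current global price = 81.
Step 3: result = 81

The answer is 81.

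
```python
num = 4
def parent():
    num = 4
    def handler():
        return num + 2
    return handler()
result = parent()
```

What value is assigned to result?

Step 1: parent() shadows global num with num = 4.
Step 2: handler() finds num = 4 in enclosing scope, computes 4 + 2 = 6.
Step 3: result = 6

The answer is 6.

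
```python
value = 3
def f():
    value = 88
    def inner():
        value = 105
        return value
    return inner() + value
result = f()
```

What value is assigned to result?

Step 1: f() has local value = 88. inner() has local value = 105.
Step 2: inner() returns its local value = 105.
Step 3: f() returns 105 + its own value (88) = 193

The answer is 193.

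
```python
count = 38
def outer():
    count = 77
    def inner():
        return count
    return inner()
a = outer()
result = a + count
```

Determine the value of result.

Step 1: outer() has local count = 77. inner() reads from enclosing.
Step 2: outer() returns 77. Global count = 38 unchanged.
Step 3: result = 77 + 38 = 115

The answer is 115.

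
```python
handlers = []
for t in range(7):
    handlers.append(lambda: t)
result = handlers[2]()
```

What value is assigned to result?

Step 1: The loop creates 7 lambdas, all referencing the same variable t.
Step 2: After the loop, t = 6 (final value).
Step 3: handlers[2]() looks up t at call time and finds 6. This is the late binding gotcha. result = 6

The answer is 6.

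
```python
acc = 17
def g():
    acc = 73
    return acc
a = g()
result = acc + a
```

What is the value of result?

Step 1: Global acc = 17. g() returns local acc = 73.
Step 2: a = 73. Global acc still = 17.
Step 3: result = 17 + 73 = 90

The answer is 90.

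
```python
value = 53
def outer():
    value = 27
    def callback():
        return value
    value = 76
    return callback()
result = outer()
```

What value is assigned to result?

Step 1: outer() sets value = 27, then later value = 76.
Step 2: callback() is called after value is reassigned to 76. Closures capture variables by reference, not by value.
Step 3: result = 76

The answer is 76.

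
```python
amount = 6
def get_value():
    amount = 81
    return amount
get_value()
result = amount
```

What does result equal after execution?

Step 1: amount = 6 globally.
Step 2: get_value() creates a LOCAL amount = 81 (no global keyword!).
Step 3: The global amount is unchanged. result = 6

The answer is 6.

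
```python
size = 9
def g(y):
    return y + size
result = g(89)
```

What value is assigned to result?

Step 1: size = 9 is defined globally.
Step 2: g(89) uses parameter y = 89 and looks up size from global scope = 9.
Step 3: result = 89 + 9 = 98

The answer is 98.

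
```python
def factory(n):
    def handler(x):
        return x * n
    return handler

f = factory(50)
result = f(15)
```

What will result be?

Step 1: factory(50) creates a closure capturing n = 50.
Step 2: f(15) computes 15 * 50 = 750.
Step 3: result = 750

The answer is 750.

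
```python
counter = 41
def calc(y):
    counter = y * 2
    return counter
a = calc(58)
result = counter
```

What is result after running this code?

Step 1: Global counter = 41.
Step 2: calc(58) creates local counter = 58 * 2 = 116.
Step 3: Global counter unchanged because no global keyword. result = 41

The answer is 41.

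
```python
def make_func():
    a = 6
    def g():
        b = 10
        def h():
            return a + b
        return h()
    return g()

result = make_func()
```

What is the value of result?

Step 1: make_func() defines a = 6. g() defines b = 10.
Step 2: h() accesses both from enclosing scopes: a = 6, b = 10.
Step 3: result = 6 + 10 = 16

The answer is 16.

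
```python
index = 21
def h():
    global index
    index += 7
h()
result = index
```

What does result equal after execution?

Step 1: index = 21 globally.
Step 2: h() modifies global index: index += 7 = 28.
Step 3: result = 28

The answer is 28.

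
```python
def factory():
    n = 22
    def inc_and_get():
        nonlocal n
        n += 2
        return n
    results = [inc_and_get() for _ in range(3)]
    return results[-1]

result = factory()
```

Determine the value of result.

Step 1: n = 22.
Step 2: Three calls to inc_and_get(), each adding 2.
Step 3: Last value = 22 + 2 * 3 = 28

The answer is 28.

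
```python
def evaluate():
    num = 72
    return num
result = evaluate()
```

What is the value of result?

Step 1: evaluate() defines num = 72 in its local scope.
Step 2: return num finds the local variable num = 72.
Step 3: result = 72

The answer is 72.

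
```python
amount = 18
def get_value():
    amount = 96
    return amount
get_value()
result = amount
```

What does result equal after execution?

Step 1: amount = 18 globally.
Step 2: get_value() creates a LOCAL amount = 96 (no global keyword!).
Step 3: The global amount is unchanged. result = 18

The answer is 18.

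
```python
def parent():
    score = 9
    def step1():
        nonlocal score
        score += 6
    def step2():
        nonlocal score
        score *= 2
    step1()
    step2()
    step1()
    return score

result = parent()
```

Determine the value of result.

Step 1: score = 9.
Step 2: step1(): score = 9 + 6 = 15.
Step 3: step2(): score = 15 * 2 = 30.
Step 4: step1(): score = 30 + 6 = 36. result = 36

The answer is 36.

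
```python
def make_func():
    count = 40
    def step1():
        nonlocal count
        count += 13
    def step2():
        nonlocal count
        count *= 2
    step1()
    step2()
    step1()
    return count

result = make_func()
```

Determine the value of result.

Step 1: count = 40.
Step 2: step1(): count = 40 + 13 = 53.
Step 3: step2(): count = 53 * 2 = 106.
Step 4: step1(): count = 106 + 13 = 119. result = 119

The answer is 119.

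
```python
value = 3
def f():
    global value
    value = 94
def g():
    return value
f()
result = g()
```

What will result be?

Step 1: value = 3.
Step 2: f() sets global value = 94.
Step 3: g() reads global value = 94. result = 94

The answer is 94.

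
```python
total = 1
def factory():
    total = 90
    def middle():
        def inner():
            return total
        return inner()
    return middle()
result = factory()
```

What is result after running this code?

Step 1: factory() defines total = 90. middle() and inner() have no local total.
Step 2: inner() checks local (none), enclosing middle() (none), enclosing factory() and finds total = 90.
Step 3: result = 90

The answer is 90.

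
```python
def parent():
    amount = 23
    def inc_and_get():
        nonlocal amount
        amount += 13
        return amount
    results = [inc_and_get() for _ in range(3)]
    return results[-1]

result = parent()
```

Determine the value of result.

Step 1: amount = 23.
Step 2: Three calls to inc_and_get(), each adding 13.
Step 3: Last value = 23 + 13 * 3 = 62

The answer is 62.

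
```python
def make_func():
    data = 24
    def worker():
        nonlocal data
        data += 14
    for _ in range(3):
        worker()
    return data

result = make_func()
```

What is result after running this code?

Step 1: data = 24.
Step 2: worker() is called 3 times in a loop, each adding 14 via nonlocal.
Step 3: data = 24 + 14 * 3 = 66

The answer is 66.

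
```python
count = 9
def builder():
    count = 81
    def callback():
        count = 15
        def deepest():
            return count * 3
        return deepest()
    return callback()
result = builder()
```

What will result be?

Step 1: deepest() looks up count through LEGB: not local, finds count = 15 in enclosing callback().
Step 2: Returns 15 * 3 = 45.
Step 3: result = 45

The answer is 45.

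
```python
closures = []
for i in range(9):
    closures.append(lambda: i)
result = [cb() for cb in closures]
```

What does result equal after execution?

Step 1: All 9 lambdas share the same variable i.
Step 2: After the loop, i = 8.
Step 3: Each call returns 8. result = [8, 8, 8, 8, 8, 8, 8, 8, 8]

The answer is [8, 8, 8, 8, 8, 8, 8, 8, 8].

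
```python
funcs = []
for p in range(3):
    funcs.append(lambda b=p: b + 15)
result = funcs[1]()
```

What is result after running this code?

Step 1: Default argument b=p captures p's value at definition time.
Step 2: funcs[1] was defined when p = 1, so b defaults to 1.
Step 3: result = 1 + 15 = 16 (default arg fixes the late binding issue)

The answer is 16.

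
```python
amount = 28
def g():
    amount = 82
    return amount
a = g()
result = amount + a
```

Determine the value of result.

Step 1: Global amount = 28. g() returns local amount = 82.
Step 2: a = 82. Global amount still = 28.
Step 3: result = 28 + 82 = 110

The answer is 110.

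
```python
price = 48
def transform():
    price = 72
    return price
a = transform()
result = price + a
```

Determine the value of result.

Step 1: Global price = 48. transform() returns local price = 72.
Step 2: a = 72. Global price still = 48.
Step 3: result = 48 + 72 = 120

The answer is 120.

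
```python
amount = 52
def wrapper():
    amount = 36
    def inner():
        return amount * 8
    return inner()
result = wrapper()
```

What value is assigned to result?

Step 1: wrapper() shadows global amount with amount = 36.
Step 2: inner() finds amount = 36 in enclosing scope, computes 36 * 8 = 288.
Step 3: result = 288

The answer is 288.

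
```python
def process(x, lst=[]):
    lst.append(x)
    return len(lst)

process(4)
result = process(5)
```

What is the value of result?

Step 1: Mutable default list persists between calls.
Step 2: First call: lst = [4], len = 1. Second call: lst = [4, 5], len = 2.
Step 3: result = 2

The answer is 2.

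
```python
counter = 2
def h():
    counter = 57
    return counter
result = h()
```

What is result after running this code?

Step 1: Global counter = 2.
Step 2: h() creates local counter = 57, shadowing the global.
Step 3: Returns local counter = 57. result = 57

The answer is 57.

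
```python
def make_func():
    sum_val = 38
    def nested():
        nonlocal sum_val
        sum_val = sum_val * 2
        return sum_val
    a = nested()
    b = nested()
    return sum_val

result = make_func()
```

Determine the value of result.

Step 1: sum_val starts at 38.
Step 2: First nested(): sum_val = 38 * 2 = 76.
Step 3: Second nested(): sum_val = 76 * 2 = 152.
Step 4: result = 152

The answer is 152.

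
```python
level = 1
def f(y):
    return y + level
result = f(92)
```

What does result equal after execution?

Step 1: level = 1 is defined globally.
Step 2: f(92) uses parameter y = 92 and looks up level from global scope = 1.
Step 3: result = 92 + 1 = 93

The answer is 93.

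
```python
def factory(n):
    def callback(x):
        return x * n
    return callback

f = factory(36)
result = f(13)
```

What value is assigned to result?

Step 1: factory(36) creates a closure capturing n = 36.
Step 2: f(13) computes 13 * 36 = 468.
Step 3: result = 468

The answer is 468.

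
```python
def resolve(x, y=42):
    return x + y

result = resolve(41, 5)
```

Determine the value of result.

Step 1: resolve(41, 5) overrides default y with 5.
Step 2: Returns 41 + 5 = 46.
Step 3: result = 46

The answer is 46.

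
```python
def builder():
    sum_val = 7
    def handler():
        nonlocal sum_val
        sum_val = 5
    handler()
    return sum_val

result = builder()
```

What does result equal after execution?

Step 1: builder() sets sum_val = 7.
Step 2: handler() uses nonlocal to reassign sum_val = 5.
Step 3: result = 5

The answer is 5.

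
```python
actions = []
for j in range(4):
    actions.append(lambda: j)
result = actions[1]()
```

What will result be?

Step 1: The loop creates 4 lambdas, all referencing the same variable j.
Step 2: After the loop, j = 3 (final value).
Step 3: actions[1]() looks up j at call time and finds 3. This is the late binding gotcha. result = 3

The answer is 3.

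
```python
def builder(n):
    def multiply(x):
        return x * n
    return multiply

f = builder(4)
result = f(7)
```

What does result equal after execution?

Step 1: builder(4) returns multiply closure with n = 4.
Step 2: f(7) computes 7 * 4 = 28.
Step 3: result = 28

The answer is 28.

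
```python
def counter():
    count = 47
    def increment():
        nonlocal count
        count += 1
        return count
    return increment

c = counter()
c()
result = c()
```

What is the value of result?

Step 1: counter() creates closure with count = 47.
Step 2: Each c() call increments count via nonlocal. After 2 calls: 47 + 2 = 49.
Step 3: result = 49

The answer is 49.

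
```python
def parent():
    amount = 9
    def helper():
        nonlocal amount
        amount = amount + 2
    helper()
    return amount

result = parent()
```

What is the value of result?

Step 1: parent() sets amount = 9.
Step 2: helper() uses nonlocal to modify amount in parent's scope: amount = 9 + 2 = 11.
Step 3: parent() returns the modified amount = 11

The answer is 11.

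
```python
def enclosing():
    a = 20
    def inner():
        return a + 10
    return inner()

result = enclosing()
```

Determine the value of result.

Step 1: enclosing() defines a = 20.
Step 2: inner() reads a = 20 from enclosing scope, returns 20 + 10 = 30.
Step 3: result = 30

The answer is 30.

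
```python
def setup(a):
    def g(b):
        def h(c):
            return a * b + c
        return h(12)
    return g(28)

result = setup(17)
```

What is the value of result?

Step 1: a = 17, b = 28, c = 12.
Step 2: h() computes a * b + c = 17 * 28 + 12 = 488.
Step 3: result = 488

The answer is 488.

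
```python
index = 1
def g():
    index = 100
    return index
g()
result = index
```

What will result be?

Step 1: index = 1 globally.
Step 2: g() creates a LOCAL index = 100 (no global keyword!).
Step 3: The global index is unchanged. result = 1

The answer is 1.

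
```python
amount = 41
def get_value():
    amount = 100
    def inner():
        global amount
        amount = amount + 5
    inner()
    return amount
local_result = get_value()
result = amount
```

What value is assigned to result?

Step 1: Global amount = 41. get_value() creates local amount = 100.
Step 2: inner() declares global amount and adds 5: global amount = 41 + 5 = 46.
Step 3: get_value() returns its local amount = 100 (unaffected by inner).
Step 4: result = global amount = 46

The answer is 46.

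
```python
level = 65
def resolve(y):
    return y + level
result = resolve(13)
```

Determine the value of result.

Step 1: level = 65 is defined globally.
Step 2: resolve(13) uses parameter y = 13 and looks up level from global scope = 65.
Step 3: result = 13 + 65 = 78

The answer is 78.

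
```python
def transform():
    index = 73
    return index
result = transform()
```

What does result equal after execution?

Step 1: transform() defines index = 73 in its local scope.
Step 2: return index finds the local variable index = 73.
Step 3: result = 73

The answer is 73.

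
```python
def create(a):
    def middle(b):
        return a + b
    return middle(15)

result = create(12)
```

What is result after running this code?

Step 1: create(12) passes a = 12.
Step 2: middle(15) has b = 15, reads a = 12 from enclosing.
Step 3: result = 12 + 15 = 27

The answer is 27.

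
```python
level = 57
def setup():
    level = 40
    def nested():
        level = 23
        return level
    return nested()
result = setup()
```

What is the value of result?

Step 1: Three scopes define level: global (57), setup (40), nested (23).
Step 2: nested() has its own local level = 23, which shadows both enclosing and global.
Step 3: result = 23 (local wins in LEGB)

The answer is 23.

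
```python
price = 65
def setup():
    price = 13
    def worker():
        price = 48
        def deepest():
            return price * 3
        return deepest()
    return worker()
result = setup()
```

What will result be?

Step 1: deepest() looks up price through LEGB: not local, finds price = 48 in enclosing worker().
Step 2: Returns 48 * 3 = 144.
Step 3: result = 144

The answer is 144.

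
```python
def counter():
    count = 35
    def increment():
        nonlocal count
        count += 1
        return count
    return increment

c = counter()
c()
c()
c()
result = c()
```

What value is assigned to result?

Step 1: counter() creates closure with count = 35.
Step 2: Each c() call increments count via nonlocal. After 4 calls: 35 + 4 = 39.
Step 3: result = 39

The answer is 39.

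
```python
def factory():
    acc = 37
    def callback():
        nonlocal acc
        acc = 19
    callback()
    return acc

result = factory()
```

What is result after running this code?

Step 1: factory() sets acc = 37.
Step 2: callback() uses nonlocal to reassign acc = 19.
Step 3: result = 19

The answer is 19.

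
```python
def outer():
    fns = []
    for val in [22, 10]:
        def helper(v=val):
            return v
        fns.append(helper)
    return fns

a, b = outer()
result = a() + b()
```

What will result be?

Step 1: Default argument v=val captures val at each iteration.
Step 2: a() returns 22 (captured at first iteration), b() returns 10 (captured at second).
Step 3: result = 22 + 10 = 32

The answer is 32.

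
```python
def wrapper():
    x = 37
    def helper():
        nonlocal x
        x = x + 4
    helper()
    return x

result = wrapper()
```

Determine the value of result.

Step 1: wrapper() sets x = 37.
Step 2: helper() uses nonlocal to modify x in wrapper's scope: x = 37 + 4 = 41.
Step 3: wrapper() returns the modified x = 41

The answer is 41.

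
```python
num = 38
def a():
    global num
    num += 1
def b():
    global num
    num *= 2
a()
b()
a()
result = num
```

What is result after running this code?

Step 1: num = 38.
Step 2: a(): num = 38 + 1 = 39.
Step 3: b(): num = 39 * 2 = 78.
Step 4: a(): num = 78 + 1 = 79

The answer is 79.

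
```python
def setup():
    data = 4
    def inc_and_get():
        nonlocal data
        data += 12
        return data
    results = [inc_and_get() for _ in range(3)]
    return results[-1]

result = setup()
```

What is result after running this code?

Step 1: data = 4.
Step 2: Three calls to inc_and_get(), each adding 12.
Step 3: Last value = 4 + 12 * 3 = 40

The answer is 40.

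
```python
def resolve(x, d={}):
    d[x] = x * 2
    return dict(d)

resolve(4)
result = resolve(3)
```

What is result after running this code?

Step 1: Mutable default dict is shared across calls.
Step 2: First call adds 4: 8. Second call adds 3: 6.
Step 3: result = {4: 8, 3: 6}

The answer is {4: 8, 3: 6}.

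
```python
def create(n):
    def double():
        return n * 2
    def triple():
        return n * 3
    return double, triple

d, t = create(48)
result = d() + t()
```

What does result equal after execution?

Step 1: Both closures capture the same n = 48.
Step 2: d() = 48 * 2 = 96, t() = 48 * 3 = 144.
Step 3: result = 96 + 144 = 240

The answer is 240.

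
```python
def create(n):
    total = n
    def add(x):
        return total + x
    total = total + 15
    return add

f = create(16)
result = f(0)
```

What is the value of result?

Step 1: create(16) sets total = 16, then total = 16 + 15 = 31.
Step 2: Closures capture by reference, so add sees total = 31.
Step 3: f(0) returns 31 + 0 = 31

The answer is 31.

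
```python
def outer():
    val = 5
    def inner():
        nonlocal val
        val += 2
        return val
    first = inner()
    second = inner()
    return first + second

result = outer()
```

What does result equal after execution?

Step 1: val starts at 5.
Step 2: First call: val = 5 + 2 = 7, returns 7.
Step 3: Second call: val = 7 + 2 = 9, returns 9.
Step 4: result = 7 + 9 = 16

The answer is 16.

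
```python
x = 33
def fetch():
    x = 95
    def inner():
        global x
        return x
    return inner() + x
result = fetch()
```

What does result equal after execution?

Step 1: Global x = 33. fetch() shadows with local x = 95.
Step 2: inner() uses global keyword, so inner() returns global x = 33.
Step 3: fetch() returns 33 + 95 = 128

The answer is 128.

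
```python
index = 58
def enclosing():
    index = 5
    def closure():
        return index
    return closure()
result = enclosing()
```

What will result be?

Step 1: index = 58 globally, but enclosing() defines index = 5 locally.
Step 2: closure() looks up index. Not in local scope, so checks enclosing scope (enclosing) and finds index = 5.
Step 3: result = 5

The answer is 5.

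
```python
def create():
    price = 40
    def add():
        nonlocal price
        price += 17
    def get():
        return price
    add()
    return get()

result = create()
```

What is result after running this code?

Step 1: price = 40. add() modifies it via nonlocal, get() reads it.
Step 2: add() makes price = 40 + 17 = 57.
Step 3: get() returns 57. result = 57

The answer is 57.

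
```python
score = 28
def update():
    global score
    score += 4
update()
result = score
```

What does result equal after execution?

Step 1: score = 28 globally.
Step 2: update() modifies global score: score += 4 = 32.
Step 3: result = 32

The answer is 32.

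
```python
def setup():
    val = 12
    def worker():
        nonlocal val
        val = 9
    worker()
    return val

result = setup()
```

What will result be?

Step 1: setup() sets val = 12.
Step 2: worker() uses nonlocal to reassign val = 9.
Step 3: result = 9

The answer is 9.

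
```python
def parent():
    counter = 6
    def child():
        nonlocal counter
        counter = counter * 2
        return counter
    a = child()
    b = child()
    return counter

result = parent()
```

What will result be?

Step 1: counter starts at 6.
Step 2: First child(): counter = 6 * 2 = 12.
Step 3: Second child(): counter = 12 * 2 = 24.
Step 4: result = 24

The answer is 24.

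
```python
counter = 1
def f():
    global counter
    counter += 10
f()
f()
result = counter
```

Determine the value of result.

Step 1: counter = 1.
Step 2: First f(): counter = 1 + 10 = 11.
Step 3: Second f(): counter = 11 + 10 = 21. result = 21

The answer is 21.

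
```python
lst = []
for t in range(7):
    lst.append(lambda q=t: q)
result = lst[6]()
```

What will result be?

Step 1: Default argument q=t captures t's value at each iteration.
Step 2: lst[6] captured q = 6 when t was 6.
Step 3: result = 6

The answer is 6.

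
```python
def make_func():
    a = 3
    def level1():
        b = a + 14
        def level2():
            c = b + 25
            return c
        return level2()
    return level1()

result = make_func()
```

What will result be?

Step 1: a = 3. b = a + 14 = 17.
Step 2: c = b + 25 = 17 + 25 = 42.
Step 3: result = 42

The answer is 42.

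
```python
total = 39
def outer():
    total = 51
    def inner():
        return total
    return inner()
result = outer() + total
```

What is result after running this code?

Step 1: Global total = 39. outer() shadows with total = 51.
Step 2: inner() returns enclosing total = 51. outer() = 51.
Step 3: result = 51 + global total (39) = 90

The answer is 90.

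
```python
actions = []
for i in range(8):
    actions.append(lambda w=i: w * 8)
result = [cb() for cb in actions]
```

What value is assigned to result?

Step 1: Default arg w=i captures i at each iteration.
Step 2: actions[k] has w defaulting to k, returns k * 8.
Step 3: result = [0, 8, 16, 24, 32, 40, 48, 56]

The answer is [0, 8, 16, 24, 32, 40, 48, 56].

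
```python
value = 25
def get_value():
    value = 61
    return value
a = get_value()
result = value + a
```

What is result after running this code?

Step 1: Global value = 25. get_value() returns local value = 61.
Step 2: a = 61. Global value still = 25.
Step 3: result = 25 + 61 = 86

The answer is 86.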